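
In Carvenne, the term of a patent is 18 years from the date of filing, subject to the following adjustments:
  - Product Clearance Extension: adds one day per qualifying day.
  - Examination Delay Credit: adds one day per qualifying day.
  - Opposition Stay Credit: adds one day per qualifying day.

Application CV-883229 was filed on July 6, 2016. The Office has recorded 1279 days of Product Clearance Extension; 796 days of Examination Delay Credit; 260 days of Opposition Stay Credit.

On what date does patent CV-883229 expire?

Base term: filing date + 18 years → 6 July 2034.
Product Clearance Extension: +1279 days → 5 January 2038.
Examination Delay Credit: +796 days → 11 March 2040.
Opposition Stay Credit: +260 days → 26 November 2040.

2040-11-26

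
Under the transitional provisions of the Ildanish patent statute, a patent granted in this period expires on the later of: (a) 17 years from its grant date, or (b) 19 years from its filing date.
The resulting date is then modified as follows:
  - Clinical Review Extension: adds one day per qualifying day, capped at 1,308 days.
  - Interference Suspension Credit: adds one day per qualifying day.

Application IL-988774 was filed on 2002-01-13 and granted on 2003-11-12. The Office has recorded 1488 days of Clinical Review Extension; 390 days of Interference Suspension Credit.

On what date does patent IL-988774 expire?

2025-09-07

(a) grant + 17 years → 12 November 2020.
(b) filing + 19 years → 13 January 2021.
Later of the two: 13 January 2021.
Clinical Review Extension: 1488 days claimed exceeds the 1308-day cap, so +1308 days → 13 August 2024.
Interference Suspension Credit: +390 days → 7 September 2025.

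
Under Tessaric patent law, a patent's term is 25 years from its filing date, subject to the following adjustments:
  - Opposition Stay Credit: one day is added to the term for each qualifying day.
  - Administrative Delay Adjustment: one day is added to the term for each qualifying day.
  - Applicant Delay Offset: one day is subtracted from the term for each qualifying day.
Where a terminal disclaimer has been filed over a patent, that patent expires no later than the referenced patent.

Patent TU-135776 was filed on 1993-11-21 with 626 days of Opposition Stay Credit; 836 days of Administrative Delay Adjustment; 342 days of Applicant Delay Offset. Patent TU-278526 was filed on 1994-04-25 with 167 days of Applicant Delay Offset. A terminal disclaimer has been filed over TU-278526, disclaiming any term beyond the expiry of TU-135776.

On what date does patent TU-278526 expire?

2018-11-09

Natural term of TU-278526:
  Base: filing + 25 years → 25 April 2019.
  Applicant Delay Offset: −167 days → 9 November 2018.
Expiry of referenced patent TU-135776:
  Base: filing + 25 years → 21 November 2018.
  Opposition Stay Credit: +626 days → 8 August 2020.
  Administrative Delay Adjustment: +836 days → 22 November 2022.
  Applicant Delay Offset: −342 days → 15 December 2021.
Terminal disclaimer: TU-278526 expires on the earlier of 9 November 2018 and 15 December 2021.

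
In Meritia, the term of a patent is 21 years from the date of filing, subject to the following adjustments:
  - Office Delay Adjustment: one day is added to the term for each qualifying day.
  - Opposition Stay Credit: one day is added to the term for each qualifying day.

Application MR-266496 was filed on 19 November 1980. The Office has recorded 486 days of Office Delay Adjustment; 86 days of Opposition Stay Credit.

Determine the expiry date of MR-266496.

2003-06-14

Base term: filing date + 21 years → 19 November 2001.
Office Delay Adjustment: +486 days → 20 March 2003.
Opposition Stay Credit: +86 days → 14 June 2003.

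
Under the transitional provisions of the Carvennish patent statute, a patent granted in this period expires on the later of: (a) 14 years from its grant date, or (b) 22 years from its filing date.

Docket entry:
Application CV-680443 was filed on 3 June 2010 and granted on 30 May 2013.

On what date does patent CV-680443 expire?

(a) grant + 14 years → 30 May 2027.
(b) filing + 22 years → 3 June 2032.
Later of the two: 3 June 2032.

June 3, 2032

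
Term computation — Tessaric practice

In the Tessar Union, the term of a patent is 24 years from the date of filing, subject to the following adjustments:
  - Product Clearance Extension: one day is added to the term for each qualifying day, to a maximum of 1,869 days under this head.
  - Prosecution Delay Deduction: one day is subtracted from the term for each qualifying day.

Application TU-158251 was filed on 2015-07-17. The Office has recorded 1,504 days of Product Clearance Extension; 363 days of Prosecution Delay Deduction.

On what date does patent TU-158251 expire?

August 31, 2042

Base term: filing date + 24 years → 17 July 2039.
Product Clearance Extension: 1504 days (within the 1869-day cap) → +1504 days → 29 August 2043.
Prosecution Delay Deduction: −363 days → 31 August 2042.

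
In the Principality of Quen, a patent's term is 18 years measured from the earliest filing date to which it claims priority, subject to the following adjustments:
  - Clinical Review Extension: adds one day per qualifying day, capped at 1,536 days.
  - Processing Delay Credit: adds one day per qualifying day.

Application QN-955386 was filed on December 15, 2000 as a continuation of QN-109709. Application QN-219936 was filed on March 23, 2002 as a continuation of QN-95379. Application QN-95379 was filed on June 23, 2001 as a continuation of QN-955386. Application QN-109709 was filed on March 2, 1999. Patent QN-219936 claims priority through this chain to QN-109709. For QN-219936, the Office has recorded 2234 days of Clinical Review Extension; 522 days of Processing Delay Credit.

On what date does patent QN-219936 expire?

October 20, 2022

Earliest priority filing: 2 March 1999.
Base term: 2 March 1999 + 18 years → 2 March 2017.
Clinical Review Extension: 2234 days claimed exceeds the 1536-day cap, so +1536 days → 16 May 2021.
Processing Delay Credit: +522 days → 20 October 2022.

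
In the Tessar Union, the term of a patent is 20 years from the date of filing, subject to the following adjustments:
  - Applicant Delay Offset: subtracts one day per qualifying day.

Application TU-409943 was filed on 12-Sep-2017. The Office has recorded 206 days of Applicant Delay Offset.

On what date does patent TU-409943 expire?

February 18, 2037

Base term: filing date + 20 years → 12 September 2037.
Applicant Delay Offset: −206 days → 18 February 2037.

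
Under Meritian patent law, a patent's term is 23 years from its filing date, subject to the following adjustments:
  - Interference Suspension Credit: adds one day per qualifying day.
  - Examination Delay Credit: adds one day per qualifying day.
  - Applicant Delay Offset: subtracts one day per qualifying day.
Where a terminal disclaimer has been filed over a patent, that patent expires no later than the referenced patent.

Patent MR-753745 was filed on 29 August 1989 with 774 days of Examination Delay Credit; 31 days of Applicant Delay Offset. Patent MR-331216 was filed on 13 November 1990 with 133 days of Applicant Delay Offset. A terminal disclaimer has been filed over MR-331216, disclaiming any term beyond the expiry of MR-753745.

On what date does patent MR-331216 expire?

July 3, 2013

Natural term of MR-331216:
  Base: filing + 23 years → 13 November 2013.
  Applicant Delay Offset: −133 days → 3 July 2013.
Expiry of referenced patent MR-753745:
  Base: filing + 23 years → 29 August 2012.
  Examination Delay Credit: +774 days → 12 October 2014.
  Applicant Delay Offset: −31 days → 11 September 2014.
Terminal disclaimer: MR-331216 expires on the earlier of 3 July 2013 and 11 September 2014.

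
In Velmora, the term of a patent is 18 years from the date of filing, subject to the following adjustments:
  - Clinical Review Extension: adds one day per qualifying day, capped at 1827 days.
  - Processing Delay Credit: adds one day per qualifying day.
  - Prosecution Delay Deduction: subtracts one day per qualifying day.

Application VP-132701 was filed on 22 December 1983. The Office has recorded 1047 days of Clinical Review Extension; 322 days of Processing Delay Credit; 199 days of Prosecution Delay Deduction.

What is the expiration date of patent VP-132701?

Base term: filing date + 18 years → 22 December 2001.
Clinical Review Extension: 1047 days (within the 1827-day cap) → +1047 days → 3 November 2004.
Processing Delay Credit: +322 days → 21 September 2005.
Prosecution Delay Deduction: −199 days → 6 March 2005.

March 6, 2005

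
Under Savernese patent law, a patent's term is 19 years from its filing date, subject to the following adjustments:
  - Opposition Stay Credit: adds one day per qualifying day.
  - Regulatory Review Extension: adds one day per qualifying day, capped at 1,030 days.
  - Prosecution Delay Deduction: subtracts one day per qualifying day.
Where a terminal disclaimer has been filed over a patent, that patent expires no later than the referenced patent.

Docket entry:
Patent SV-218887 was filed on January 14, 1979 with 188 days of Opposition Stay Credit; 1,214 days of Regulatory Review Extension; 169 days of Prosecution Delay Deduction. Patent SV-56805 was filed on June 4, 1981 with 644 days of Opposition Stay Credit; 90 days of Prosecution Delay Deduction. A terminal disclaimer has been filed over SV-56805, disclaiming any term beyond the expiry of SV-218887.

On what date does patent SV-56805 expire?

Natural term of SV-56805:
  Base: filing + 19 years → 4 June 2000.
  Opposition Stay Credit: +644 days → 10 March 2002.
  Prosecution Delay Deduction: −90 days → 10 December 2001.
Expiry of referenced patent SV-218887:
  Base: filing + 19 years → 14 January 1998.
  Opposition Stay Credit: +188 days → 21 July 1998.
  Regulatory Review Extension: 1214 days claimed exceeds the 1030-day cap, so +1030 days → 16 May 2001.
  Prosecution Delay Deduction: −169 days → 28 November 2000.
Terminal disclaimer: SV-56805 expires on the earlier of 10 December 2001 and 28 November 2000.

November 28, 2000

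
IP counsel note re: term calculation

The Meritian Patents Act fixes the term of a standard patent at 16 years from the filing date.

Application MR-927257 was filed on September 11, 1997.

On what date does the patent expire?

Filing date + 16 years → 11 September 2013.

September 11, 2013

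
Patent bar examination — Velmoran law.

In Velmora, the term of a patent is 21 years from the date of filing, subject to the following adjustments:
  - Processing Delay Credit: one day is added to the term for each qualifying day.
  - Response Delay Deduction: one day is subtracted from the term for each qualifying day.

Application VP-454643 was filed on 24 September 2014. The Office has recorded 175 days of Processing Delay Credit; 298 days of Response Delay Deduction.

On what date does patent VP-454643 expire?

Base term: filing date + 21 years → 24 September 2035.
Processing Delay Credit: +175 days → 17 March 2036.
Response Delay Deduction: −298 days → 24 May 2035.

2035-05-24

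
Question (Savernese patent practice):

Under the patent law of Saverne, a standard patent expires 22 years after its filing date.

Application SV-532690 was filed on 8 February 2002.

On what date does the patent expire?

2024-02-08

Filing date + 22 years → 8 February 2024.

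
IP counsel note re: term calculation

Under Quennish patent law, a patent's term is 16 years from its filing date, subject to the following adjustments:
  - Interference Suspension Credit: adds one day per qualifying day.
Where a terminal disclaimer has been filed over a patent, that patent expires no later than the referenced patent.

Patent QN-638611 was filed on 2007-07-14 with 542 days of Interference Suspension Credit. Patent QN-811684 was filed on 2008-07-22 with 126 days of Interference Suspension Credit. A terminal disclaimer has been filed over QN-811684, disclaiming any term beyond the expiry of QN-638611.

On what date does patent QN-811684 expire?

2024-11-25

Natural term of QN-811684:
  Base: filing + 16 years → 22 July 2024.
  Interference Suspension Credit: +126 days → 25 November 2024.
Expiry of referenced patent QN-638611:
  Base: filing + 16 years → 14 July 2023.
  Interference Suspension Credit: +542 days → 6 January 2025.
Terminal disclaimer: QN-811684 expires on the earlier of 25 November 2024 and 6 January 2025.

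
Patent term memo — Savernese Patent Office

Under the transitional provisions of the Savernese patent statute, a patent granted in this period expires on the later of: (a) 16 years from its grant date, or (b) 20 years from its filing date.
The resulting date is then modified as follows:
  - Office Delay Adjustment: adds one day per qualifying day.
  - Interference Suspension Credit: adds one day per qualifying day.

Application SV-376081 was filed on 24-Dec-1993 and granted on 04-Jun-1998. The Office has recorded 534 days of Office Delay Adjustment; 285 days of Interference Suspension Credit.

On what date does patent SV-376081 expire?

August 31, 2016

(a) grant + 16 years → 4 June 2014.
(b) filing + 20 years → 24 December 2013.
Later of the two: 4 June 2014.
Office Delay Adjustment: +534 days → 20 November 2015.
Interference Suspension Credit: +285 days → 31 August 2016.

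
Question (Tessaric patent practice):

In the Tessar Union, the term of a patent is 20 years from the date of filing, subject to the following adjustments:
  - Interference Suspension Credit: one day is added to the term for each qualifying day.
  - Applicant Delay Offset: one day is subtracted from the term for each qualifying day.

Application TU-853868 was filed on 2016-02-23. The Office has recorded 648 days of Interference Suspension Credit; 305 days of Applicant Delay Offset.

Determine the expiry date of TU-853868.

Base term: filing date + 20 years → 23 February 2036.
Interference Suspension Credit: +648 days → 2 December 2037.
Applicant Delay Offset: −305 days → 31 January 2037.

2037-01-31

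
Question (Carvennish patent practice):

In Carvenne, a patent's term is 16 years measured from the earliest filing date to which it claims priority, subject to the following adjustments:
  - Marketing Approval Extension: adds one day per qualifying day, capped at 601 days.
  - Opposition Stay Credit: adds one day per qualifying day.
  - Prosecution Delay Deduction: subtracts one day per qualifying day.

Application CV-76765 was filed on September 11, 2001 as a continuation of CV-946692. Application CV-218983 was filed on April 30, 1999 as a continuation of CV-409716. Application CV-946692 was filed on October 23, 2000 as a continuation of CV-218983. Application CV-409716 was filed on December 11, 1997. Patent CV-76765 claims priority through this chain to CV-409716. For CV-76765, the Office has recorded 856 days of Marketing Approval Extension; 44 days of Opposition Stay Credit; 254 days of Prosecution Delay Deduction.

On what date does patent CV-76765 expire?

Earliest priority filing: 11 December 1997.
Base term: 11 December 1997 + 16 years → 11 December 2013.
Marketing Approval Extension: 856 days claimed exceeds the 601-day cap, so +601 days → 4 August 2015.
Opposition Stay Credit: +44 days → 17 September 2015.
Prosecution Delay Deduction: −254 days → 6 January 2015.

January 6, 2015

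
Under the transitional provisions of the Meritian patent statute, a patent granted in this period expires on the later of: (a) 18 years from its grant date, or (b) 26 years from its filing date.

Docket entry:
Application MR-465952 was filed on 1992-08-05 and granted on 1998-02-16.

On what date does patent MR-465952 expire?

(a) grant + 18 years → 16 February 2016.
(b) filing + 26 years → 5 August 2018.
Later of the two: 5 August 2018.

2018-08-05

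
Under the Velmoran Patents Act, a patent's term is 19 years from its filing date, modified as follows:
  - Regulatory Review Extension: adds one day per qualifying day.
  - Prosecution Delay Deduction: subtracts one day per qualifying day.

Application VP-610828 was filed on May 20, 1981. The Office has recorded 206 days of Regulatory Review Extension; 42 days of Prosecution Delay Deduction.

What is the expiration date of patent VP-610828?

Base term: filing date + 19 years → 20 May 2000.
Regulatory Review Extension: +206 days → 12 December 2000.
Prosecution Delay Deduction: −42 days → 31 October 2000.

October 31, 2000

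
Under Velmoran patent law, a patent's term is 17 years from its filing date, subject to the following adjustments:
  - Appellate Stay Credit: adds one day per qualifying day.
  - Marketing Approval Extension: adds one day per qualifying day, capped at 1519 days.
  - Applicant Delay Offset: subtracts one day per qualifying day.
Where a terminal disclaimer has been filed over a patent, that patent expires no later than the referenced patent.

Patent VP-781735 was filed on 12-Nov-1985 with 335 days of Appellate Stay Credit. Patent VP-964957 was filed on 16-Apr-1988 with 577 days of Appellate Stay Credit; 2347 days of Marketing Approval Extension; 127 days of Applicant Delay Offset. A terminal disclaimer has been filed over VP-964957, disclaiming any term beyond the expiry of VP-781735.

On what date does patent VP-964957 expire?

Natural term of VP-964957:
  Base: filing + 17 years → 16 April 2005.
  Appellate Stay Credit: +577 days → 14 November 2006.
  Marketing Approval Extension: 2347 days claimed exceeds the 1519-day cap, so +1519 days → 11 January 2011.
  Applicant Delay Offset: −127 days → 6 September 2010.
Expiry of referenced patent VP-781735:
  Base: filing + 17 years → 12 November 2002.
  Appellate Stay Credit: +335 days → 13 October 2003.
Terminal disclaimer: VP-964957 expires on the earlier of 6 September 2010 and 13 October 2003.

October 13, 2003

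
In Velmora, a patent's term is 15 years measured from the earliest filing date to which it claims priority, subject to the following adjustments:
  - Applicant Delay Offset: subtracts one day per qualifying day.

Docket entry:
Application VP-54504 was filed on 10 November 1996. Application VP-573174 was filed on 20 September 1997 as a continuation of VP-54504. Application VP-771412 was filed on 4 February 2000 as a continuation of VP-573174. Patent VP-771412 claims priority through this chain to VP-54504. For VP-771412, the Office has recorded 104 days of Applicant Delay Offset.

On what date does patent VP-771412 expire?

Earliest priority filing: 10 November 1996.
Base term: 10 November 1996 + 15 years → 10 November 2011.
Applicant Delay Offset: −104 days → 29 July 2011.

July 29, 2011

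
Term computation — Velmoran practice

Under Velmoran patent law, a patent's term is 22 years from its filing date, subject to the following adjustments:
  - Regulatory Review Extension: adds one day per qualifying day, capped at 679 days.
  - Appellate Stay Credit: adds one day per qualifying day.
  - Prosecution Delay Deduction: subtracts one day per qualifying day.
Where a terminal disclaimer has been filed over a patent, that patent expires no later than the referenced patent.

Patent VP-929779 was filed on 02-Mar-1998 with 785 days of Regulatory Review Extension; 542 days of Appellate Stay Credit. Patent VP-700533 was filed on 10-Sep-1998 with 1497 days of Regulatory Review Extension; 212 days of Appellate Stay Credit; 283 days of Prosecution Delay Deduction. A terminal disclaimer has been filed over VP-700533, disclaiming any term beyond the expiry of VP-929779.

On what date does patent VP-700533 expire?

Natural term of VP-700533:
  Base: filing + 22 years → 10 September 2020.
  Regulatory Review Extension: 1497 days claimed exceeds the 679-day cap, so +679 days → 21 July 2022.
  Appellate Stay Credit: +212 days → 18 February 2023.
  Prosecution Delay Deduction: −283 days → 11 May 2022.
Expiry of referenced patent VP-929779:
  Base: filing + 22 years → 2 March 2020.
  Regulatory Review Extension: 785 days claimed exceeds the 679-day cap, so +679 days → 10 January 2022.
  Appellate Stay Credit: +542 days → 6 July 2023.
Terminal disclaimer: VP-700533 expires on the earlier of 11 May 2022 and 6 July 2023.

2022-05-11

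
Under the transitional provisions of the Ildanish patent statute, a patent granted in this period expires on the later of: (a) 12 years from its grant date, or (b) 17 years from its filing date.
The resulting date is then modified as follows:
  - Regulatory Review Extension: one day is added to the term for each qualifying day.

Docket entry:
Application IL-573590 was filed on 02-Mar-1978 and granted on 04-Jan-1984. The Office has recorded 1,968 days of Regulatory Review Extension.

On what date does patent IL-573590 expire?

2001-05-25

(a) grant + 12 years → 4 January 1996.
(b) filing + 17 years → 2 March 1995.
Later of the two: 4 January 1996.
Regulatory Review Extension: +1968 days → 25 May 2001.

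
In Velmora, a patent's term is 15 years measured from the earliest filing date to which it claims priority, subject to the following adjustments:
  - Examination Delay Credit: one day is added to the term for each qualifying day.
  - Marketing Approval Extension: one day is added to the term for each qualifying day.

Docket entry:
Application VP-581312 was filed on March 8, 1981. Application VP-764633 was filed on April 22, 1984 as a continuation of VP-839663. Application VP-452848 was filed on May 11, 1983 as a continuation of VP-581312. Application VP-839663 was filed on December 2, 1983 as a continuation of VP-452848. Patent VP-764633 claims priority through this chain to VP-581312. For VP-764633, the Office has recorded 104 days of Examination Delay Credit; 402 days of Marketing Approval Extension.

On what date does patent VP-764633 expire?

July 27, 1997

Earliest priority filing: 8 March 1981.
Base term: 8 March 1981 + 15 years → 8 March 1996.
Examination Delay Credit: +104 days → 20 June 1996.
Marketing Approval Extension: +402 days → 27 July 1997.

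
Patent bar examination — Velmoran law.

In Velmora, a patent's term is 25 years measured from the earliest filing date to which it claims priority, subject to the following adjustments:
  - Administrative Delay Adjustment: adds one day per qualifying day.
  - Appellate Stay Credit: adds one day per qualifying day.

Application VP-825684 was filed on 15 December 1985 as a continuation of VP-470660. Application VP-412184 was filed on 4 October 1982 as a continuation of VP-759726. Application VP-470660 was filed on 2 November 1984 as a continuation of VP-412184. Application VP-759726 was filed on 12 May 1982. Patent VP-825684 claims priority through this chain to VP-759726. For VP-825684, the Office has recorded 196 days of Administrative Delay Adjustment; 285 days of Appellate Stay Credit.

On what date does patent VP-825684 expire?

Earliest priority filing: 12 May 1982.
Base term: 12 May 1982 + 25 years → 12 May 2007.
Administrative Delay Adjustment: +196 days → 24 November 2007.
Appellate Stay Credit: +285 days → 4 September 2008.

2008-09-04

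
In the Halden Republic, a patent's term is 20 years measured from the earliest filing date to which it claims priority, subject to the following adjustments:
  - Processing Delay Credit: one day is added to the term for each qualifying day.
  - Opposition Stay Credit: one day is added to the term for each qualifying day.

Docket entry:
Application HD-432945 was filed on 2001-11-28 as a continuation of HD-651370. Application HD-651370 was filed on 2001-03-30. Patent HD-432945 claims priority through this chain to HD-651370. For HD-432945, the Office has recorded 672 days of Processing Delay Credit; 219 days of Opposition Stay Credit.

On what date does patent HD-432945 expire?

Earliest priority filing: 30 March 2001.
Base term: 30 March 2001 + 20 years → 30 March 2021.
Processing Delay Credit: +672 days → 31 January 2023.
Opposition Stay Credit: +219 days → 7 September 2023.

2023-09-07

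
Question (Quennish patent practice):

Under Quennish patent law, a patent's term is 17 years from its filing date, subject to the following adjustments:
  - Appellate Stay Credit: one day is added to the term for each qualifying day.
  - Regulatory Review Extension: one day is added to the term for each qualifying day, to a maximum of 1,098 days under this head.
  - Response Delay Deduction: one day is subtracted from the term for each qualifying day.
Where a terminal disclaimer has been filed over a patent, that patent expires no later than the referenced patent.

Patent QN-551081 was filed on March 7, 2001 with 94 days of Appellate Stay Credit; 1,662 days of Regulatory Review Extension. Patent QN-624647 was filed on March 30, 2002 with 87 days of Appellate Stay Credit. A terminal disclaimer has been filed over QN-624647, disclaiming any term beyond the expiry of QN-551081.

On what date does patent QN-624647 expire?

2019-06-25

Natural term of QN-624647:
  Base: filing + 17 years → 30 March 2019.
  Appellate Stay Credit: +87 days → 25 June 2019.
Expiry of referenced patent QN-551081:
  Base: filing + 17 years → 7 March 2018.
  Appellate Stay Credit: +94 days → 9 June 2018.
  Regulatory Review Extension: 1662 days claimed exceeds the 1098-day cap, so +1098 days → 11 June 2021.
Terminal disclaimer: QN-624647 expires on the earlier of 25 June 2019 and 11 June 2021.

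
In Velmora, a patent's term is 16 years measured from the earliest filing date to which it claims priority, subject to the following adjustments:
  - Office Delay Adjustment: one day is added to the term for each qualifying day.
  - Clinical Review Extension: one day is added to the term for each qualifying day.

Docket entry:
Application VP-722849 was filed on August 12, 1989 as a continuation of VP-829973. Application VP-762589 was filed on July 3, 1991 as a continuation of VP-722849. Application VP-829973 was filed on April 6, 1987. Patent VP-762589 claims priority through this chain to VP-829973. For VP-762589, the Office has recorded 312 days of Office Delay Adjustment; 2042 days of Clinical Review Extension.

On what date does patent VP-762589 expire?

2009-09-15

Earliest priority filing: 6 April 1987.
Base term: 6 April 1987 + 16 years → 6 April 2003.
Office Delay Adjustment: +312 days → 12 February 2004.
Clinical Review Extension: +2042 days → 15 September 2009.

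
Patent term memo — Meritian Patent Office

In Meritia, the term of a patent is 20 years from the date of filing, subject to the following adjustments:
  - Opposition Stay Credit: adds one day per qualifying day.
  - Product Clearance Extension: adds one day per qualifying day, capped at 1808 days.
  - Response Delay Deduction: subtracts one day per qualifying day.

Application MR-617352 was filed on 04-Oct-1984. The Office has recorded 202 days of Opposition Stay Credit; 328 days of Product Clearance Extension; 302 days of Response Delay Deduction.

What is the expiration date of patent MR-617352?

Base term: filing date + 20 years → 4 October 2004.
Opposition Stay Credit: +202 days → 24 April 2005.
Product Clearance Extension: 328 days (within the 1808-day cap) → +328 days → 18 March 2006.
Response Delay Deduction: −302 days → 20 May 2005.

May 20, 2005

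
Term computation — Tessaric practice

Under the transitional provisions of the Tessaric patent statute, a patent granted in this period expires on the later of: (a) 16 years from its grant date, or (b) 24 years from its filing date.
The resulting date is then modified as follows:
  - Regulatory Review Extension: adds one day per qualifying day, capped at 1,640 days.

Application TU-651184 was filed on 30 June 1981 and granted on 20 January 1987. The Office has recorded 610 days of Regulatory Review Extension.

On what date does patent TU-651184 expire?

(a) grant + 16 years → 20 January 2003.
(b) filing + 24 years → 30 June 2005.
Later of the two: 30 June 2005.
Regulatory Review Extension: 610 days (within the 1640-day cap) → +610 days → 2 March 2007.

March 2, 2007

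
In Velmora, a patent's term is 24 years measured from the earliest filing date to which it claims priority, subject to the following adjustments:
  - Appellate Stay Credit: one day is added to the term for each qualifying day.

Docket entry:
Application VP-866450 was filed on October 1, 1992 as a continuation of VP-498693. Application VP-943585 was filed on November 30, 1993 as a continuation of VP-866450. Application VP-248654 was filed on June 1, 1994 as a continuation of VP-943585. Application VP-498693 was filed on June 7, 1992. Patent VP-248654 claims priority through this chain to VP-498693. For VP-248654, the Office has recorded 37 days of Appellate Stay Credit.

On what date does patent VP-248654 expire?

Earliest priority filing: 7 June 1992.
Base term: 7 June 1992 + 24 years → 7 June 2016.
Appellate Stay Credit: +37 days → 14 July 2016.

July 14, 2016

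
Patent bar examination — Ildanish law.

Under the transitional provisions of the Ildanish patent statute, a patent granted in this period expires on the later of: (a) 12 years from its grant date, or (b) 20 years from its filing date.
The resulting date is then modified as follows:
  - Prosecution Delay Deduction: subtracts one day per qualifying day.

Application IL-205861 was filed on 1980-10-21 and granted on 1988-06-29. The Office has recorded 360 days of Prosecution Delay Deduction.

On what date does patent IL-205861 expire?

(a) grant + 12 years → 29 June 2000.
(b) filing + 20 years → 21 October 2000.
Later of the two: 21 October 2000.
Prosecution Delay Deduction: −360 days → 27 October 1999.

October 27, 1999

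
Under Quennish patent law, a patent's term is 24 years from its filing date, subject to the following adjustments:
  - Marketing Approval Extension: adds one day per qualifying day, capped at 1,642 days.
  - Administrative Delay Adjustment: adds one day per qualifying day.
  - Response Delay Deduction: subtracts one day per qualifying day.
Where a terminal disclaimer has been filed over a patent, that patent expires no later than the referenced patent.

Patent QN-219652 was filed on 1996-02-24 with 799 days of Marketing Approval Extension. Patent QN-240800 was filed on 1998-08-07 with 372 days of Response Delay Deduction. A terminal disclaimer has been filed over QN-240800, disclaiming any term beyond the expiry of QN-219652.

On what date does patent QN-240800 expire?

2021-07-31

Natural term of QN-240800:
  Base: filing + 24 years → 7 August 2022.
  Response Delay Deduction: −372 days → 31 July 2021.
Expiry of referenced patent QN-219652:
  Base: filing + 24 years → 24 February 2020.
  Marketing Approval Extension: 799 days (within the 1642-day cap) → +799 days → 3 May 2022.
Terminal disclaimer: QN-240800 expires on the earlier of 31 July 2021 and 3 May 2022.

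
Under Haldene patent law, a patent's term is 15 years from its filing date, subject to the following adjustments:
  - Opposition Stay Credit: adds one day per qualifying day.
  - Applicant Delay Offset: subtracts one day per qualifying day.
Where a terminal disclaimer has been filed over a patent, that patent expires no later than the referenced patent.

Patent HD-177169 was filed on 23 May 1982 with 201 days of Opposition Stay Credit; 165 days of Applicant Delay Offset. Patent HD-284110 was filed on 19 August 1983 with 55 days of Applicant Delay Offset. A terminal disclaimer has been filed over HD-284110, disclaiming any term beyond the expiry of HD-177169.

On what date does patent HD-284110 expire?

Natural term of HD-284110:
  Base: filing + 15 years → 19 August 1998.
  Applicant Delay Offset: −55 days → 25 June 1998.
Expiry of referenced patent HD-177169:
  Base: filing + 15 years → 23 May 1997.
  Opposition Stay Credit: +201 days → 10 December 1997.
  Applicant Delay Offset: −165 days → 28 June 1997.
Terminal disclaimer: HD-284110 expires on the earlier of 25 June 1998 and 28 June 1997.

1997-06-28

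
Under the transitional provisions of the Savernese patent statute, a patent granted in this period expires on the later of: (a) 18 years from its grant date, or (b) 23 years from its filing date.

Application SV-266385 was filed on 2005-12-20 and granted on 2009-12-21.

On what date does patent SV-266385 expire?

December 20, 2028

(a) grant + 18 years → 21 December 2027.
(b) filing + 23 years → 20 December 2028.
Later of the two: 20 December 2028.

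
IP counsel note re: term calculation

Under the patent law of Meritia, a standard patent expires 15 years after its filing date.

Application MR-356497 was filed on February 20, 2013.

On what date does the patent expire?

February 20, 2028

Filing date + 15 years → 20 February 2028.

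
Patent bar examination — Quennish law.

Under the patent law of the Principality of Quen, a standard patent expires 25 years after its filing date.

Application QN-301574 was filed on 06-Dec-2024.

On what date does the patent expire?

2049-12-06

Filing date + 25 years → 6 December 2049.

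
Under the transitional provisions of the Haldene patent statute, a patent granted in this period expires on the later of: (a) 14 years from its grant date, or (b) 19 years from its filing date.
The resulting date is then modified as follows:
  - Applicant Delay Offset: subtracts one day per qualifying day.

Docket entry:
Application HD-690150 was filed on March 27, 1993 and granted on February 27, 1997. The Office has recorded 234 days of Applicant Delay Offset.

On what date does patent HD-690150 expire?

(a) grant + 14 years → 27 February 2011.
(b) filing + 19 years → 27 March 2012.
Later of the two: 27 March 2012.
Applicant Delay Offset: −234 days → 6 August 2011.

August 6, 2011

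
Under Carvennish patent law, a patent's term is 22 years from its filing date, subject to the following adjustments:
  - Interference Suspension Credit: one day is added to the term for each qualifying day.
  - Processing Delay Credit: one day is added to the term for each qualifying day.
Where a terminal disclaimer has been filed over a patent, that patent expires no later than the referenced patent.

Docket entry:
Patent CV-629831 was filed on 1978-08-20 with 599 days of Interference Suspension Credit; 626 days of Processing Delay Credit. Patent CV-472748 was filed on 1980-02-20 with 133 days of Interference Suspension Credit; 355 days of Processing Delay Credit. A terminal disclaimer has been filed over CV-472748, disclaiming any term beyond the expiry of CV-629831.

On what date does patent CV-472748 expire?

2003-06-23

Natural term of CV-472748:
  Base: filing + 22 years → 20 February 2002.
  Interference Suspension Credit: +133 days → 3 July 2002.
  Processing Delay Credit: +355 days → 23 June 2003.
Expiry of referenced patent CV-629831:
  Base: filing + 22 years → 20 August 2000.
  Interference Suspension Credit: +599 days → 11 April 2002.
  Processing Delay Credit: +626 days → 28 December 2003.
Terminal disclaimer: CV-472748 expires on the earlier of 23 June 2003 and 28 December 2003.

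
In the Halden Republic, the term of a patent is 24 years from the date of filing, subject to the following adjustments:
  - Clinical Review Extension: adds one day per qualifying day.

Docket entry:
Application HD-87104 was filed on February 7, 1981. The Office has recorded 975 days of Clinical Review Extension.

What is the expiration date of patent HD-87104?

Base term: filing date + 24 years → 7 February 2005.
Clinical Review Extension: +975 days → 10 October 2007.

October 10, 2007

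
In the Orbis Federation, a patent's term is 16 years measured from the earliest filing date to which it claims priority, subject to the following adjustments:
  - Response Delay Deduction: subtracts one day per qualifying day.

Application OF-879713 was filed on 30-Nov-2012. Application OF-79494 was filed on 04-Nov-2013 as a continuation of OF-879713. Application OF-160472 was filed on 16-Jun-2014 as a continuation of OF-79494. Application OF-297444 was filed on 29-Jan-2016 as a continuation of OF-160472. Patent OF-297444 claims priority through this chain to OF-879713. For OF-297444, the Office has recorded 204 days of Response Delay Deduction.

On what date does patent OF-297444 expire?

May 10, 2028

Earliest priority filing: 30 November 2012.
Base term: 30 November 2012 + 16 years → 30 November 2028.
Response Delay Deduction: −204 days → 10 May 2028.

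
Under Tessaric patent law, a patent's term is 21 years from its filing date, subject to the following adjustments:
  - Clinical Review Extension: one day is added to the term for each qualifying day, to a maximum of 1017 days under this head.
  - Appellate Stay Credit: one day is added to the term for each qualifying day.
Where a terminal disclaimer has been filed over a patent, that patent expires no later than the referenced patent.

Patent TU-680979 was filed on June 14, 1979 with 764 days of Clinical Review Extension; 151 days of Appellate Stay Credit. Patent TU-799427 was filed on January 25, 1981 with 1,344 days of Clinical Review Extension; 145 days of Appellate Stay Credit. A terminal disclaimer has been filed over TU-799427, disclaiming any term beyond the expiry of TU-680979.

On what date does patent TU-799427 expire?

2002-12-16

Natural term of TU-799427:
  Base: filing + 21 years → 25 January 2002.
  Clinical Review Extension: 1344 days claimed exceeds the 1017-day cap, so +1017 days → 7 November 2004.
  Appellate Stay Credit: +145 days → 1 April 2005.
Expiry of referenced patent TU-680979:
  Base: filing + 21 years → 14 June 2000.
  Clinical Review Extension: 764 days (within the 1017-day cap) → +764 days → 18 July 2002.
  Appellate Stay Credit: +151 days → 16 December 2002.
Terminal disclaimer: TU-799427 expires on the earlier of 1 April 2005 and 16 December 2002.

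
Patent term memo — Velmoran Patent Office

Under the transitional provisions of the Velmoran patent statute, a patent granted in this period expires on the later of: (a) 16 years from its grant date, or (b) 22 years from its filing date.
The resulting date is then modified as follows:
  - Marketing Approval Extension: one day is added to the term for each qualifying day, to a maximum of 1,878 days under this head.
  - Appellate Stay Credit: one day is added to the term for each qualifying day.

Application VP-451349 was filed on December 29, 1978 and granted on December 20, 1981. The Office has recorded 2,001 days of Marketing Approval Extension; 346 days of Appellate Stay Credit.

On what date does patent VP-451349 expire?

(a) grant + 16 years → 20 December 1997.
(b) filing + 22 years → 29 December 2000.
Later of the two: 29 December 2000.
Marketing Approval Extension: 2001 days claimed exceeds the 1878-day cap, so +1878 days → 19 February 2006.
Appellate Stay Credit: +346 days → 31 January 2007.

January 31, 2007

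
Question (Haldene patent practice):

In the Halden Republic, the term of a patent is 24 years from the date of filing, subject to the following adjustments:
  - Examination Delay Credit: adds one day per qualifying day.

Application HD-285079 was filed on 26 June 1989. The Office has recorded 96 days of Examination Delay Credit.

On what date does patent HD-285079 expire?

September 30, 2013

Base term: filing date + 24 years → 26 June 2013.
Examination Delay Credit: +96 days → 30 September 2013.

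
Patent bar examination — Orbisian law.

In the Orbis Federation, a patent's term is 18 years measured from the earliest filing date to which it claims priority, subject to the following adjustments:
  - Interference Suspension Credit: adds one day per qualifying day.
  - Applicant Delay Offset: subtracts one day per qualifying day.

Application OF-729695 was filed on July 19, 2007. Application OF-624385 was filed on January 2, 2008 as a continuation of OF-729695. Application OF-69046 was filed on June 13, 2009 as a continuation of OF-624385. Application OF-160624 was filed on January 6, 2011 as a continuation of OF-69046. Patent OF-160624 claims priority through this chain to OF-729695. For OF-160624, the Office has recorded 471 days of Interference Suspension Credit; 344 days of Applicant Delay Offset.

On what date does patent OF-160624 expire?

Earliest priority filing: 19 July 2007.
Base term: 19 July 2007 + 18 years → 19 July 2025.
Interference Suspension Credit: +471 days → 2 November 2026.
Applicant Delay Offset: −344 days → 23 November 2025.

November 23, 2025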